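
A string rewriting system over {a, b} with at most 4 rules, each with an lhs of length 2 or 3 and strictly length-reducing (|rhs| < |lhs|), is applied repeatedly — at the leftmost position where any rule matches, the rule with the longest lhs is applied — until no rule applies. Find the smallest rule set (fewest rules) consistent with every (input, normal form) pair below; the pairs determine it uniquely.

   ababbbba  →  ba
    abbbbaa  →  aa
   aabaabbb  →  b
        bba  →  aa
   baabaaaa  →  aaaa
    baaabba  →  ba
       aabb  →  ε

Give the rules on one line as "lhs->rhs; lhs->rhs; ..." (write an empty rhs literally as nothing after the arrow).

  | ababbbba => babbbba => bbbba => abba => ba
  | abbbbaa => bbbaa => abaa => baa => aa
  | aabaabbb => abaabbb => baabbb => aabbb => abb => b
  | bba => aa

ab->; aba->ba; baa->aa; bb->a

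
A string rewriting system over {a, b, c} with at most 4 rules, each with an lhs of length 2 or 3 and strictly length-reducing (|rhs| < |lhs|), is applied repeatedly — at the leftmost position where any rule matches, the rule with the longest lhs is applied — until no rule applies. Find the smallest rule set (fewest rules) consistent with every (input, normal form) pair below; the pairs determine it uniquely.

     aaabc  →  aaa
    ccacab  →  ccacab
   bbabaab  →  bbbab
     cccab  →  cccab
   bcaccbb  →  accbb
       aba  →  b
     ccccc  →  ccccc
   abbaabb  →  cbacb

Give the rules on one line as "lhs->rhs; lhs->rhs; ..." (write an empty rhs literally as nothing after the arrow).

aba->b; abb->cb; bc->

  | aaabc => aaa
  | ccacab
  | bbabaab => bbbab
  | cccab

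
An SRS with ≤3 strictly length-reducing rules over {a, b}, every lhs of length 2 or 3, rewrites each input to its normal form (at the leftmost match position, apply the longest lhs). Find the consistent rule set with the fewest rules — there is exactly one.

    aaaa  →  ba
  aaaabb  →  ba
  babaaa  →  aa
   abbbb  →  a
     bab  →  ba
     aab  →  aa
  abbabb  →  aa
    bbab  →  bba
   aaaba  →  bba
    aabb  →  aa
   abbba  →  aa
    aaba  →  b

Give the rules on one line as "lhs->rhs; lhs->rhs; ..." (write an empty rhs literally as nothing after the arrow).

aaa->b; ab->a; baa->

  | aaaa => ba
  | aaaabb => babb => bab => ba
  | babaaa => baaaa => aa
  | abbbb => abbb => abb => ab => a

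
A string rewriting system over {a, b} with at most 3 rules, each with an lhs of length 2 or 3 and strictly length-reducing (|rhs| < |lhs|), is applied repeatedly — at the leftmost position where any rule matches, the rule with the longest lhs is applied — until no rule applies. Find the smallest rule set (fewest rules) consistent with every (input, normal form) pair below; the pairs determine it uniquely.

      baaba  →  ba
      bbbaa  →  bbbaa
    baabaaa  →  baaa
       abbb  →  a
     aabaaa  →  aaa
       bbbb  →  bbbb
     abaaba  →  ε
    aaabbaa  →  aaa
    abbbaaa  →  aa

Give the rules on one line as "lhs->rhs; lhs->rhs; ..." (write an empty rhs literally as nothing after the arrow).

  | baaba => ba
  | bbbaa
  | baabaaa => baaa
  | abbb => abb => ab => a

ab->a; aba->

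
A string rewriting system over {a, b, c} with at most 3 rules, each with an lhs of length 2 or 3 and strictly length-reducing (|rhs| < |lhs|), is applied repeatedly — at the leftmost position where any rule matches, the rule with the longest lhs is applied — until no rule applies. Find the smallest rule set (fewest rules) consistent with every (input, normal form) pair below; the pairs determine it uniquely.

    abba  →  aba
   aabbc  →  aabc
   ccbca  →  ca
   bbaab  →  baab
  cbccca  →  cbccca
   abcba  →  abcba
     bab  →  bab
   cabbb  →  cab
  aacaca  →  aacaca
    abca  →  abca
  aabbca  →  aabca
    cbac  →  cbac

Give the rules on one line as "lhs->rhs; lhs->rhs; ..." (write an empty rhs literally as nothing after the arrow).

  | abba => aba
  | aabbc => aabc
  | ccbca => ca
  | bbaab => baab

bb->b; ccb->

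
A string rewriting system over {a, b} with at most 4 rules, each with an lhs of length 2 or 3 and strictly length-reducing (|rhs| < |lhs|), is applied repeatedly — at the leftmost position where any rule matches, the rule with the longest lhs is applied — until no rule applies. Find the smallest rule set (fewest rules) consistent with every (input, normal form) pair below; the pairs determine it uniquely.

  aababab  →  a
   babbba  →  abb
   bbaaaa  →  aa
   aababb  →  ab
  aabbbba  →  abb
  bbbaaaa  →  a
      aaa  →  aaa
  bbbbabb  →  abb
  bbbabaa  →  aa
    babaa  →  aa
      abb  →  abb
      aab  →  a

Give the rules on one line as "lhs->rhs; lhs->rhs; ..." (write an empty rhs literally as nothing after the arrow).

  | aababab => aabab => aab => a
  | babbba => abbba => abb
  | bbaaaa => baaa => aa
  | aababb => aabb => ab

aab->a; ba->; bab->ab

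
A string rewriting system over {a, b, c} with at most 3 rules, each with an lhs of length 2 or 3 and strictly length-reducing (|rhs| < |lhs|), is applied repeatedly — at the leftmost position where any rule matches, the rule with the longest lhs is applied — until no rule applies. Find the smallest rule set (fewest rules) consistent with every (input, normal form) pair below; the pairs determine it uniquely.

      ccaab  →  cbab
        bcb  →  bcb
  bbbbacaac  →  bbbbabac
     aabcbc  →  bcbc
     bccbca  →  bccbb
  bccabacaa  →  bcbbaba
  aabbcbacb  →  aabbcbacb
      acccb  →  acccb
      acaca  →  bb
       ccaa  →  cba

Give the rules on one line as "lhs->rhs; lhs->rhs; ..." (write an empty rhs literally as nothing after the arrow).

abc->bc; ca->b

  | ccaab => cbab
  | bcb
  | bbbbacaac => bbbbabac
  | aabcbc => abcbc => bcbc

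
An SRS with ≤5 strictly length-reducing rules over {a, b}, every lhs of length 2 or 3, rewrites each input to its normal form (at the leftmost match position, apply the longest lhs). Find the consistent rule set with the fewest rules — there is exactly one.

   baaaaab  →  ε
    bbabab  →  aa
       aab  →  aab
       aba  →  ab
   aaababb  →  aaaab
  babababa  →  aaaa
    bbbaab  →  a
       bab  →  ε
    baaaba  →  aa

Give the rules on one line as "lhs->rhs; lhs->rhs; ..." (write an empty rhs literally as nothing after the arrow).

ba->b; bb->; bba->aa; bbb->ab

  | baaaaab => baaaab => baaab => baab => bab => bb => ε
  | bbabab => aabab => aabb => aa
  | aab
  | aba => ab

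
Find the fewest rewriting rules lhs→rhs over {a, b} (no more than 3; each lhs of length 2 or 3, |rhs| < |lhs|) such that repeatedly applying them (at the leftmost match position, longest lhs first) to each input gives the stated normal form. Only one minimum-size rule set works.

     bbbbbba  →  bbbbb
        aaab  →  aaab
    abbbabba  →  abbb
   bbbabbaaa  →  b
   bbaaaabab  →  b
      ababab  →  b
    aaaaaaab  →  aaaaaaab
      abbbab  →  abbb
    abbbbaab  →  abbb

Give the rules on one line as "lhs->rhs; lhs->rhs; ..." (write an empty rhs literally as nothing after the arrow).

aba->ba; ba->

  | bbbbbba => bbbbb
  | aaab
  | abbbabba => abbbba => abbb
  | bbbabbaaa => bbbbaaa => bbbaa => bba => b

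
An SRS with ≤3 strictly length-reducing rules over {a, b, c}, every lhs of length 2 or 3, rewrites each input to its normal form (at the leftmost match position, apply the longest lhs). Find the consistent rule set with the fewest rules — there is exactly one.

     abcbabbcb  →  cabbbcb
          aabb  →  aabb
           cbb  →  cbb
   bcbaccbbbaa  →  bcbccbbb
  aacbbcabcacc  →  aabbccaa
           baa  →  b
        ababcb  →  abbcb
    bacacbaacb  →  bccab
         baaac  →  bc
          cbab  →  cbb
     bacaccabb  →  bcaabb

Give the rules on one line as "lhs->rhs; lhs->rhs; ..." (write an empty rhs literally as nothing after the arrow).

abc->ca; ac->a; ba->b

  | abcbabbcb => cababbcb => cabbbcb
  | aabb
  | cbb
  | bcbaccbbbaa => bcbccbbbaa => bcbccbbba => bcbccbbb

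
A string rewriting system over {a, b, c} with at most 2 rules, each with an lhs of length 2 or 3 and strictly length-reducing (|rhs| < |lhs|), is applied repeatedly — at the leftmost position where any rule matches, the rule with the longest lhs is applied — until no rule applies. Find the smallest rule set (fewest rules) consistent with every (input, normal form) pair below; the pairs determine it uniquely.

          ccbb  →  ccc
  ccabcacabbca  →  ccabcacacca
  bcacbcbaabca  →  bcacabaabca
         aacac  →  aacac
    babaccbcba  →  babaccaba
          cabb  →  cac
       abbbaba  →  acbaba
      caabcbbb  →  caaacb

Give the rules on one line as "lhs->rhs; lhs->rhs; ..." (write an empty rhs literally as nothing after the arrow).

bb->c; bcb->ab

  | ccbb => ccc
  | ccabcacabbca => ccabcacacca
  | bcacbcbaabca => bcacabaabca
  | aacac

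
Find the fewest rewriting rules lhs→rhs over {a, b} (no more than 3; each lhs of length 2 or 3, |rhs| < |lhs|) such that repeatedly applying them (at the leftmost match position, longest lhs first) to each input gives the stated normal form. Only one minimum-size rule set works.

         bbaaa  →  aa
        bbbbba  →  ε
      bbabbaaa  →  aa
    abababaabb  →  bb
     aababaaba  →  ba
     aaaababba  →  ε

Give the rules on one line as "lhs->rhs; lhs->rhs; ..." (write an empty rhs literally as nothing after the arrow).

ab->b; bba->; bbb->bb

  | bbaaa => aa
  | bbbbba => bbbba => bbba => bba => ε
  | bbabbaaa => bbaaa => aa
  | abababaabb => bababaabb => bbabaabb => baabb => babb => bbb => bb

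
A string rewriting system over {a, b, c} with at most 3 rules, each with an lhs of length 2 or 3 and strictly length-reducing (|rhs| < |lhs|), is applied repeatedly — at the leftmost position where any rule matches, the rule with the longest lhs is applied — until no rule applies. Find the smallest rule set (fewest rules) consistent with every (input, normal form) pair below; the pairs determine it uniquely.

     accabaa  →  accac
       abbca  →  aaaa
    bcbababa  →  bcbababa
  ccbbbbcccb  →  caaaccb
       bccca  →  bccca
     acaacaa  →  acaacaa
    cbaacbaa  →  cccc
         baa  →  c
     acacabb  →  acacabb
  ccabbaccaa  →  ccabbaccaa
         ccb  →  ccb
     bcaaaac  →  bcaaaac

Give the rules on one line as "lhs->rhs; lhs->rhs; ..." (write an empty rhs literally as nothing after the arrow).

  | accabaa => accac
  | abbca => aaaa
  | bcbababa
  | ccbbbbcccb => cabbcccb => caaaccb

baa->c; bbc->aa; cbb->a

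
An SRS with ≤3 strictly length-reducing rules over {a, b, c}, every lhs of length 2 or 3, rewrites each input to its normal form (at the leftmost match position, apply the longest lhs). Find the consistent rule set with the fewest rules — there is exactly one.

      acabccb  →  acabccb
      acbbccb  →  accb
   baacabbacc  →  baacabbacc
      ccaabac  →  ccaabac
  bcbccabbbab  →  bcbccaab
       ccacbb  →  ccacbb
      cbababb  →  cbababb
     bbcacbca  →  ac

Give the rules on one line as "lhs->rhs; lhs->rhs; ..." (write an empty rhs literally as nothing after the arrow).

bbb->; bbc->; bca->

  | acabccb
  | acbbccb => accb
  | baacabbacc
  | ccaabac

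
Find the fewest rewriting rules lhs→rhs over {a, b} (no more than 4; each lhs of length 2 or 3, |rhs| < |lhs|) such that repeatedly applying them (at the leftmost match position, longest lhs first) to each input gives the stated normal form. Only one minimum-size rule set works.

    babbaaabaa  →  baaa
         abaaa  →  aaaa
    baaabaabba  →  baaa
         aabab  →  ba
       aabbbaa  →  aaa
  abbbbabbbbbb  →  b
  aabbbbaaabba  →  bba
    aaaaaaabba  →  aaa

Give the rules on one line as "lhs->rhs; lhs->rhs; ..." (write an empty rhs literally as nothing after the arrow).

  | babbaaabaa => baaaaabaa => baaabaa => babaa => baaa
  | abaaa => aaaa
  | baaabaabba => babaabba => baaabba => babba => baaa
  | aabab => bab => ba

aab->b; ab->a; abb->aa; bbb->a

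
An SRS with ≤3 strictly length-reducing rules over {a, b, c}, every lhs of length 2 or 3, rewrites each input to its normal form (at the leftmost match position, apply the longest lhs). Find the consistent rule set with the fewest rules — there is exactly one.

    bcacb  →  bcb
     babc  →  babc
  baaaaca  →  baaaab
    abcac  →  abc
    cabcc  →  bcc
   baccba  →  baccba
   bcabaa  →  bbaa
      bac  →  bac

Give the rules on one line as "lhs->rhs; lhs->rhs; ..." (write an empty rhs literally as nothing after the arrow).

aca->ab; ca->

  | bcacb => bcb
  | babc
  | baaaaca => baaaab
  | abcac => abc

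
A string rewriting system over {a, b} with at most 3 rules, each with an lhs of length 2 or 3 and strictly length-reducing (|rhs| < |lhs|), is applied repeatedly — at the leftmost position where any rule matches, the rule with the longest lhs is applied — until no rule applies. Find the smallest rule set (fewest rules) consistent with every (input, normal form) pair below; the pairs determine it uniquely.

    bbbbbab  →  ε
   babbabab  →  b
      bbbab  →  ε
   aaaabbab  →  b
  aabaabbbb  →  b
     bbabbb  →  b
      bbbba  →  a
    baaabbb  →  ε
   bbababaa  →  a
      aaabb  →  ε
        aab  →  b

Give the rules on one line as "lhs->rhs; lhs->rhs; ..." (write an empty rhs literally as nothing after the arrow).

  | bbbbbab => bbbab => bab => bb => ε
  | babbabab => bbbabab => babab => bbab => ab => b
  | bbbab => bab => bb => ε
  | aaaabbab => aaabbab => aabbab => abbab => bbab => ab => b

aa->a; ab->b; bb->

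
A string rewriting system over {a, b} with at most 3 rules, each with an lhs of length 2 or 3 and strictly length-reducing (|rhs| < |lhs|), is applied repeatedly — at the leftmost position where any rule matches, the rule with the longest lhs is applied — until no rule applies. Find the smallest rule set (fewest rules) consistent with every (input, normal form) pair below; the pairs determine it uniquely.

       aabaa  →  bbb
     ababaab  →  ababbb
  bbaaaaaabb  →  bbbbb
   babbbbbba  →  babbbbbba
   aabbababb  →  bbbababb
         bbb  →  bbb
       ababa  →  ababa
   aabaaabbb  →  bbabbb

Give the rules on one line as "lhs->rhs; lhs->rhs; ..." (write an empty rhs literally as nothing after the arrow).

  | aabaa => bbaa => bbb
  | ababaab => ababbb
  | bbaaaaaabb => bbaaaabb => bbaabb => bbbbb
  | babbbbbba

aa->b; aaa->a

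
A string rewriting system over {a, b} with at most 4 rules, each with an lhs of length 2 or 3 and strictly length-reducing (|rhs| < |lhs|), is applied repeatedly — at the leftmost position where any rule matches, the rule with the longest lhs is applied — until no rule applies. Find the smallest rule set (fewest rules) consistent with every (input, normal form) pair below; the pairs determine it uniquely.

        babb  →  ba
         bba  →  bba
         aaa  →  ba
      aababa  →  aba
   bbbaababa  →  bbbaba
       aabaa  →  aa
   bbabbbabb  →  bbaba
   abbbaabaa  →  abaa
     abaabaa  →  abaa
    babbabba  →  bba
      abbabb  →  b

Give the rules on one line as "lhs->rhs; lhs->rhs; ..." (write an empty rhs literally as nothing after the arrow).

  | babb => ba
  | bba
  | aaa => ba
  | aababa => aba

aaa->ba; aab->; abb->a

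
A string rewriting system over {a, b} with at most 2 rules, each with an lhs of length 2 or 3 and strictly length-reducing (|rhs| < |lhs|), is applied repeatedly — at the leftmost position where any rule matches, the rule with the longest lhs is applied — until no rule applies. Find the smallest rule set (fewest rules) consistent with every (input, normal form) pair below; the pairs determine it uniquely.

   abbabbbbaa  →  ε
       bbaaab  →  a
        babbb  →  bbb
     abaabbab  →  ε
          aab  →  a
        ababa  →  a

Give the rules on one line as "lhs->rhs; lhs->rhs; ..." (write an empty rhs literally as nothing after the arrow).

  | abbabbbbaa => babbbbaa => bbbbaa => bba => ε
  | bbaaab => aab => a
  | babbb => bbb
  | abaabbab => aabbab => abab => ab => ε

ab->; bba->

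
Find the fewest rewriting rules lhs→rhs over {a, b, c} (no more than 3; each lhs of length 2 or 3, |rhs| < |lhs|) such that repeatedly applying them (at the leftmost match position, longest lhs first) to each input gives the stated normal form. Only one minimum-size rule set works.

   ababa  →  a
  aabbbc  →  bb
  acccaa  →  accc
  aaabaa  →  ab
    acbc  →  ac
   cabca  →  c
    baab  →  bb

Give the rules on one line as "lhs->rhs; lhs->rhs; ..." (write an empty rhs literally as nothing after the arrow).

aa->; bab->a; bc->

  | ababa => aaa => a
  | aabbbc => bbbc => bb
  | acccaa => accc
  | aaabaa => abaa => ab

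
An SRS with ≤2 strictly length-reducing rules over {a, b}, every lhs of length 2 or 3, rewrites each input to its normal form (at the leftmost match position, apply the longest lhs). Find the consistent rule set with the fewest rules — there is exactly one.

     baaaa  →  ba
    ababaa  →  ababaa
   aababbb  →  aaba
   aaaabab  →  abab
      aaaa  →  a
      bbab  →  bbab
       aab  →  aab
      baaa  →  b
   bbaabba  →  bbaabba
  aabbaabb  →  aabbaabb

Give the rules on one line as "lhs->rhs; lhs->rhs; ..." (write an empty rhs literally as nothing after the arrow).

  | baaaa => ba
  | ababaa
  | aababbb => aaba
  | aaaabab => abab

aaa->; bbb->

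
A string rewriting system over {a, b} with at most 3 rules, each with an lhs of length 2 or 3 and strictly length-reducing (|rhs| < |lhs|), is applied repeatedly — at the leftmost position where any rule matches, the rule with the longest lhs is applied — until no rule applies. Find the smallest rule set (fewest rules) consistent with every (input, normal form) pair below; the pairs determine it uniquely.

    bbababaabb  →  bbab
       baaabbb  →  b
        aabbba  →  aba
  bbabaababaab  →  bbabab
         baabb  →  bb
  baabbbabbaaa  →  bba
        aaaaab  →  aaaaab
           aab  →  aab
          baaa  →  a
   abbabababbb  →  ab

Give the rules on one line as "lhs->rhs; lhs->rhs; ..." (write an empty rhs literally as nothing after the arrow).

abb->; baa->

  | bbababaabb => bbababb => bbab
  | baaabbb => abbb => b
  | aabbba => aba
  | bbabaababaab => bbababaab => bbabab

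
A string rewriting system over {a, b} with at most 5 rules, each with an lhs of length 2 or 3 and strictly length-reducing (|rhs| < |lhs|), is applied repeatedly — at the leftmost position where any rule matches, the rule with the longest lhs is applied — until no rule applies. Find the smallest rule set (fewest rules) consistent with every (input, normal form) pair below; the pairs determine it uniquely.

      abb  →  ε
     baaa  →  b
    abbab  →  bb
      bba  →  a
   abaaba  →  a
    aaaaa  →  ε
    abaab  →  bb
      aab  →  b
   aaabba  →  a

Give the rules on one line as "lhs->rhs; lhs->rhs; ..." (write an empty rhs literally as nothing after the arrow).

aa->; aaa->b; abb->aa; ba->a

  | abb => aa => ε
  | baaa => aaa => b
  | abbab => aaab => bb
  | bba => ba => a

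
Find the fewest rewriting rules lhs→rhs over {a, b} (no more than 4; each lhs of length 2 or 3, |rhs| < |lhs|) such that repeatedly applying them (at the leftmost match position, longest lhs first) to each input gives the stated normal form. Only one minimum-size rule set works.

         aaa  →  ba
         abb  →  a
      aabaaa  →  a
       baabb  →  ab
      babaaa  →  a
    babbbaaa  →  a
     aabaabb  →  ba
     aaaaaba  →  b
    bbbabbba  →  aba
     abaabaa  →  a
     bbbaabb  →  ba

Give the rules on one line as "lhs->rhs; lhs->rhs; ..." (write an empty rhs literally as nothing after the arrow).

aa->b; abb->a; bb->a; bbb->a

  | aaa => ba
  | abb => a
  | aabaaa => bbaaa => aaaa => baa => bb => a
  | baabb => bbbb => ab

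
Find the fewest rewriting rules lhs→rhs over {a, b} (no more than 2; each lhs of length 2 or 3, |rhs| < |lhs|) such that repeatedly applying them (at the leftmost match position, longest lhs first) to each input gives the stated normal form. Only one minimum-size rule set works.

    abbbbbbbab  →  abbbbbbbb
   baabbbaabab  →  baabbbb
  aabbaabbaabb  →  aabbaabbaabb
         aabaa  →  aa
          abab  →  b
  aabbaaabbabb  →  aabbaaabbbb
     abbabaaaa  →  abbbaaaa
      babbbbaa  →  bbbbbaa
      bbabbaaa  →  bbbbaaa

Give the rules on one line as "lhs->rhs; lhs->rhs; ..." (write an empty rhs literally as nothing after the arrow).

  | abbbbbbbab => abbbbbbbb
  | baabbbaabab => baabbbab => baabbbb
  | aabbaabbaabb
  | aabaa => aa

aba->; bab->bb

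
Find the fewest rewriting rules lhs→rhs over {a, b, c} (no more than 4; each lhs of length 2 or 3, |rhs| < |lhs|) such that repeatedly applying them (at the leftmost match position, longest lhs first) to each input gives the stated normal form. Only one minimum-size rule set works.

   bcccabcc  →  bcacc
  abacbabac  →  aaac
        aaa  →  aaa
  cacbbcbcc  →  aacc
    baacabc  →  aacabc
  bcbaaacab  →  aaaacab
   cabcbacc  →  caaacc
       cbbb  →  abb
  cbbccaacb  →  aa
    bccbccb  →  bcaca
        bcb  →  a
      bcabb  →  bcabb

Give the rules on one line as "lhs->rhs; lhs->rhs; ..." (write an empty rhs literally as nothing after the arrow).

acb->b; ba->a; cb->a; cca->c

  | bcccabcc => bccbcc => bcacc
  | abacbabac => aacbabac => ababac => aabac => aaac
  | aaa
  | cacbbcbcc => cbbcbcc => abcbcc => abacc => aacc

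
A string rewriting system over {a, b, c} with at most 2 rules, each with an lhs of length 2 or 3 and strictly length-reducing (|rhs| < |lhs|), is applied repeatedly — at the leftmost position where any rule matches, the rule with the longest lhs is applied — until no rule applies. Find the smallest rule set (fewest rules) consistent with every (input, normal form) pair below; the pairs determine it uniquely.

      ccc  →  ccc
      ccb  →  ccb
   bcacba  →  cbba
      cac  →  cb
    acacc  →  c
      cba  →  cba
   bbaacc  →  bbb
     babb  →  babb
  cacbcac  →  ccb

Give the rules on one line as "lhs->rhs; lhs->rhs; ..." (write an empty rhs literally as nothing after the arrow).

ac->b; bc->c

  | ccc
  | ccb
  | bcacba => cacba => cbba
  | cac => cb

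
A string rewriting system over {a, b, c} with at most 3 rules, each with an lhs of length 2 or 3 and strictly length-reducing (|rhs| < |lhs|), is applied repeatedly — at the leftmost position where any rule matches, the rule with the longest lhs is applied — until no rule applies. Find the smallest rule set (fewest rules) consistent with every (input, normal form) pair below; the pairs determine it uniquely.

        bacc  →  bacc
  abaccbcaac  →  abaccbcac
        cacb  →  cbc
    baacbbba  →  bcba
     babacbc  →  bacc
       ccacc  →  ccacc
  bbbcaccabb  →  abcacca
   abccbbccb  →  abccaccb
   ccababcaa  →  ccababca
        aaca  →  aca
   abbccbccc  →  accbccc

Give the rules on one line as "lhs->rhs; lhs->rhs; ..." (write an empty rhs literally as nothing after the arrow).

  | bacc
  | abaccbcaac => abaccbcac
  | cacb => cbc
  | baacbbba => bacbbba => bbcbba => acbba => bcba

aa->a; acb->bc; bb->a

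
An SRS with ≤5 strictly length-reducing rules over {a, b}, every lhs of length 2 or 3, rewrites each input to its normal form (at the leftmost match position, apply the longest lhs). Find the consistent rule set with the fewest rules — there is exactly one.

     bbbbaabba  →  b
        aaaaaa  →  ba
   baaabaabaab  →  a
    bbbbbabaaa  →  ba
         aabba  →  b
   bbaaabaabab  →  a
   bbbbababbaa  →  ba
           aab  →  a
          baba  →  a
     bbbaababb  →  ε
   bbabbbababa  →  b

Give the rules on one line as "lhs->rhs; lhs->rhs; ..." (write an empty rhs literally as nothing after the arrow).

aa->b; ab->a; abb->; bb->a

  | bbbbaabba => abbaabba => aabba => bbba => aba => aa => b
  | aaaaaa => baaaa => bbaa => aaa => ba
  | baaabaabaab => bbabaabaab => aabaabaab => bbaabaab => aaabaab => babaab => baaab => bbab => aab => bb => a
  | bbbbbabaaa => abbbabaaa => babaaa => baaaa => bbaa => aaa => ba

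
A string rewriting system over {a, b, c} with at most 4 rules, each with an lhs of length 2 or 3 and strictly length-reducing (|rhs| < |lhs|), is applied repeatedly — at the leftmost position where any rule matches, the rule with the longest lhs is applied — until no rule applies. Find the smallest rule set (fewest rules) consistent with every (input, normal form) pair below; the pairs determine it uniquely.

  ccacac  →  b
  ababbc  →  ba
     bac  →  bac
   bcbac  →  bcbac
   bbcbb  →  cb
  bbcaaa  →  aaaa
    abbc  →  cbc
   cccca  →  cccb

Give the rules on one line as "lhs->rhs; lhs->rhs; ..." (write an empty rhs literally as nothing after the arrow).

ab->c; bbc->a; ca->b

  | ccacac => cbcac => cbbc => ca => b
  | ababbc => cabbc => bbbc => ba
  | bac
  | bcbac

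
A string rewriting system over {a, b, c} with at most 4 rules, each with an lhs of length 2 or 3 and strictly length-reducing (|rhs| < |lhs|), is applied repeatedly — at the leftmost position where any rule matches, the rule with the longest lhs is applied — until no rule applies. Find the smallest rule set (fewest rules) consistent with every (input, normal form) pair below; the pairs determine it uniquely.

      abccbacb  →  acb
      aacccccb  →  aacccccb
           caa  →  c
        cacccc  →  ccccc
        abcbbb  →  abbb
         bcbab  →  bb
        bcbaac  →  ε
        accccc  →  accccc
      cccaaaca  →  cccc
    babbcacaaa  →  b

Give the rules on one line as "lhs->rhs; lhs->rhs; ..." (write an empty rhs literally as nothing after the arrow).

ba->b; bc->; ca->c

  | abccbacb => acbacb => acbcb => acb
  | aacccccb
  | caa => ca => c
  | cacccc => ccccc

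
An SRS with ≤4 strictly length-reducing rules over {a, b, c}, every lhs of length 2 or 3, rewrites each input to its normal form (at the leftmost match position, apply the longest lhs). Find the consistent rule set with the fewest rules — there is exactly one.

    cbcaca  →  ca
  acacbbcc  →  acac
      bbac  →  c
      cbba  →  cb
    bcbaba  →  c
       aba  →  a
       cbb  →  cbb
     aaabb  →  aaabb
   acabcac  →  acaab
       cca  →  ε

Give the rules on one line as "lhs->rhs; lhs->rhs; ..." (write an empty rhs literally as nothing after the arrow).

  | cbcaca => cacca => caba => ca
  | acacbbcc => acacbcc => acaccc => acabc => acac
  | bbac => bc => c
  | cbba => cb

ba->; bc->c; bca->ac; cc->b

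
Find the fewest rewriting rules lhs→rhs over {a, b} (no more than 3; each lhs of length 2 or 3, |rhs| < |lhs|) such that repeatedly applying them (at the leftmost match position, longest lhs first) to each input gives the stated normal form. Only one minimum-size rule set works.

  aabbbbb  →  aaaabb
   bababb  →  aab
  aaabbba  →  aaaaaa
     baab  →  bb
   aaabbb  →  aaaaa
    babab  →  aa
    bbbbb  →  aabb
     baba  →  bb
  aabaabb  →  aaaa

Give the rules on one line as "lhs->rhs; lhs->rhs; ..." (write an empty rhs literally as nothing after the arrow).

ba->b; bbb->aa

  | aabbbbb => aaaabb
  | bababb => bbabb => bbbb => aab
  | aaabbba => aaaaaa
  | baab => bab => bb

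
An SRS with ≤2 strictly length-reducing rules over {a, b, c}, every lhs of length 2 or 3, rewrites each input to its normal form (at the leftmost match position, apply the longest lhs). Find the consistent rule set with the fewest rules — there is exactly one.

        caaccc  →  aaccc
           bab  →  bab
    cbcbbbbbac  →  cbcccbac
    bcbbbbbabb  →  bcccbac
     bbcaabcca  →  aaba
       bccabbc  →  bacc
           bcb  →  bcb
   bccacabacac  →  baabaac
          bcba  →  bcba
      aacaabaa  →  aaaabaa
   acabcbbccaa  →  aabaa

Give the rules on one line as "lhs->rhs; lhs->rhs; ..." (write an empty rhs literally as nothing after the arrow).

  | caaccc => aaccc
  | bab
  | cbcbbbbbac => cbccbbbac => cbcccbac
  | bcbbbbbabb => bccbbbabb => bcccbabb => bcccbac

bb->c; ca->a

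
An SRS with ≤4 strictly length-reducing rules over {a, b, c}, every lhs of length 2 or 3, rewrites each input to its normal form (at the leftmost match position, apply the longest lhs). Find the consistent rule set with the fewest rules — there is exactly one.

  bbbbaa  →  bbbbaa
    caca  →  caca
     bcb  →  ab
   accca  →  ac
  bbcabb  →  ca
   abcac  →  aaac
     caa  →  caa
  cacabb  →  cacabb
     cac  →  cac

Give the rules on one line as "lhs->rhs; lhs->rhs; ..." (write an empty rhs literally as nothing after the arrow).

aab->ca; bc->a; cca->

  | bbbbaa
  | caca
  | bcb => ab
  | accca => ac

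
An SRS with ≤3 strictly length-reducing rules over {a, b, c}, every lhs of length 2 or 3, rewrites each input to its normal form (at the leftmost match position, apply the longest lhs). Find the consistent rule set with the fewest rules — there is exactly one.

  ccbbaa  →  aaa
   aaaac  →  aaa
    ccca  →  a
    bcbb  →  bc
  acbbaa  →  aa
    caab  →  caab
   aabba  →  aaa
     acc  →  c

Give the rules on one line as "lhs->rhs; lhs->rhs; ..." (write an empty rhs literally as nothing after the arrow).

ac->; bb->; cc->a

  | ccbbaa => abbaa => aaa
  | aaaac => aaa
  | ccca => aca => a
  | bcbb => bc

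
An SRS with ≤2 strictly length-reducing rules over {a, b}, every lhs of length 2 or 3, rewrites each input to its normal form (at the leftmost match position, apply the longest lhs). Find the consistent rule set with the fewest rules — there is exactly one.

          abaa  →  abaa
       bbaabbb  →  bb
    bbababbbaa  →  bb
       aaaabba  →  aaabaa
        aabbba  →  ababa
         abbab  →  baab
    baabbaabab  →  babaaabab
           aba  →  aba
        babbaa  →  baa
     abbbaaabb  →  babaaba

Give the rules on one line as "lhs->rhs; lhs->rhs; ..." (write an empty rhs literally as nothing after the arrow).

abb->ba; bba->b

  | abaa
  | bbaabbb => babbb => bbab => bb
  | bbababbbaa => bbabbbaa => bbbbaa => bbba => bb
  | aaaabba => aaabaa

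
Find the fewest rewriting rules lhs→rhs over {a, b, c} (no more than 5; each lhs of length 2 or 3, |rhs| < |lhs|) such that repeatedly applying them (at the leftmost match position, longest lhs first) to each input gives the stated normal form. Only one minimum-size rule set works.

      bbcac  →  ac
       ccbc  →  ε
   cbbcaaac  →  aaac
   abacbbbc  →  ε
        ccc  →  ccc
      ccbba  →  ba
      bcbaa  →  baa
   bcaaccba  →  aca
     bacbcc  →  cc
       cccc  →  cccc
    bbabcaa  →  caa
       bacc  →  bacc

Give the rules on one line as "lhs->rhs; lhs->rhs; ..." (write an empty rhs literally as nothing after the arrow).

  | bbcac => bcac => ac
  | ccbc => cbc => bc => ε
  | cbbcaaac => bbcaaac => bcaaac => aaac
  | abacbbbc => cacbbbc => cabbbc => ccbbc => cbbc => bbc => bc => ε

ab->c; bb->b; bc->; cb->b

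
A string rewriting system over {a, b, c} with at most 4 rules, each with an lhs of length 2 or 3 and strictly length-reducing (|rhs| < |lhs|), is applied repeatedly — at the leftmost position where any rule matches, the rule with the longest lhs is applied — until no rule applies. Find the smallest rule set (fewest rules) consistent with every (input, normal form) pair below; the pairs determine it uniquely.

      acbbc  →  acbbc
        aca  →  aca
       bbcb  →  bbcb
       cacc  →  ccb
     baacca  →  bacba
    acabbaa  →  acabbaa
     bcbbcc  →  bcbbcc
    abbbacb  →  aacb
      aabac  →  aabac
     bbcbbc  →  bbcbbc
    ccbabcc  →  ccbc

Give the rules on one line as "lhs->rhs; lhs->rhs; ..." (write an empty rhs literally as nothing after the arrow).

  | acbbc
  | aca
  | bbcb
  | cacc => ccb

abc->; acc->cb; bbb->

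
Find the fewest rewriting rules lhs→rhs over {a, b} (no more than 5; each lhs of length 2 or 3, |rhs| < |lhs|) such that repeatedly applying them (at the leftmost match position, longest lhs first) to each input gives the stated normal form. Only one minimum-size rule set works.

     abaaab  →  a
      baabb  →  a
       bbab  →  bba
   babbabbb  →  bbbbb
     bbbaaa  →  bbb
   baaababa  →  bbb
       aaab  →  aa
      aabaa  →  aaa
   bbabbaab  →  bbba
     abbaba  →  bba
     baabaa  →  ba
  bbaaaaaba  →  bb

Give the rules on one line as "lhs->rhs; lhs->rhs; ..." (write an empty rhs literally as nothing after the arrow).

  | abaaab => baab => abb => ab => a
  | baabb => abbb => abb => ab => a
  | bbab => bba
  | babbabbb => bababbb => bbbbb

aab->a; ab->a; aba->b; baa->ab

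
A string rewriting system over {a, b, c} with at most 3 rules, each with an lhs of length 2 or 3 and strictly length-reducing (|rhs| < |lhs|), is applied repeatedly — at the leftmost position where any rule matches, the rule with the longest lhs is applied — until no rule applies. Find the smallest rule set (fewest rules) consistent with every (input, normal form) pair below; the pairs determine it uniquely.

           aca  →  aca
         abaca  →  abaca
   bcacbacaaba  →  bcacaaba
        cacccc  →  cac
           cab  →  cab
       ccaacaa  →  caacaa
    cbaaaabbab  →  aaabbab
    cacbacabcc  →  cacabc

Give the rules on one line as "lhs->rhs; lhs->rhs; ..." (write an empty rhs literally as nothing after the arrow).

  | aca
  | abaca
  | bcacbacaaba => bcacaaba
  | cacccc => caccc => cacc => cac

cba->; cc->c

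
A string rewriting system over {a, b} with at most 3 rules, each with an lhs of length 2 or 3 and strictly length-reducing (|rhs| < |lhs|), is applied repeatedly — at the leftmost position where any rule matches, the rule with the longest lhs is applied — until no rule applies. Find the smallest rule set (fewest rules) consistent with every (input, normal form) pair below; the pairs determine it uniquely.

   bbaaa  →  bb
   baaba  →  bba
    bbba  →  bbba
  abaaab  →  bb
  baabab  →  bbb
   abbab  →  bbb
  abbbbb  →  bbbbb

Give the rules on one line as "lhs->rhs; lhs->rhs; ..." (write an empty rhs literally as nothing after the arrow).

aaa->; ab->b

  | bbaaa => bb
  | baaba => baba => bba
  | bbba
  | abaaab => baaab => bb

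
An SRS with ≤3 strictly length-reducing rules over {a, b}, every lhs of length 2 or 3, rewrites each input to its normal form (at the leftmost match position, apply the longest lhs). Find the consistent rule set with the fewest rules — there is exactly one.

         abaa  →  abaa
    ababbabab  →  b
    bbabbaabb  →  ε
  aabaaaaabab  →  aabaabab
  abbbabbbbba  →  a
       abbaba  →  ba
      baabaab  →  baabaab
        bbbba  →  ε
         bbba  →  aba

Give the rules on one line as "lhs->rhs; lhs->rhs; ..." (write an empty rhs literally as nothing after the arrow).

  | abaa
  | ababbabab => abaaabab => abbab => aaab => b
  | bbabbaabb => aabbaabb => aaaaabb => aabb => aaa => ε
  | aabaaaaabab => aabaabab

aaa->; bb->a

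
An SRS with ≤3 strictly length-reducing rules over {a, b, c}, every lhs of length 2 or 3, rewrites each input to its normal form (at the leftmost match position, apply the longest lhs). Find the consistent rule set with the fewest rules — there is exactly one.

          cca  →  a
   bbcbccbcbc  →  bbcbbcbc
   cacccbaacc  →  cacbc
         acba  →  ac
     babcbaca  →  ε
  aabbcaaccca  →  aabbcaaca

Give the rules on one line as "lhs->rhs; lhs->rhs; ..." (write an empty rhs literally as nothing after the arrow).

  | cca => a
  | bbcbccbcbc => bbcbbcbc
  | cacccbaacc => cacbaacc => cacbccc => cacbc
  | acba => ac

ba->; baa->bc; cc->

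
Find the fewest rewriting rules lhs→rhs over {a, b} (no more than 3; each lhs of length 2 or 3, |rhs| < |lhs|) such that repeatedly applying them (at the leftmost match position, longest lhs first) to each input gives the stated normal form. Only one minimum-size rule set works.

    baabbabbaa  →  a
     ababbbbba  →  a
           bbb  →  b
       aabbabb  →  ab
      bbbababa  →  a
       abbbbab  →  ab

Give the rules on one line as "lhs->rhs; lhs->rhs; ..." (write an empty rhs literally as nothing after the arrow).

aa->a; ba->a; bb->b

  | baabbabbaa => aabbabbaa => abbabbaa => ababbaa => aabbaa => abbaa => abaa => aaa => aa => a
  | ababbbbba => aabbbbba => abbbbba => abbbba => abbba => abba => aba => aa => a
  | bbb => bb => b
  | aabbabb => abbabb => ababb => aabb => abb => ab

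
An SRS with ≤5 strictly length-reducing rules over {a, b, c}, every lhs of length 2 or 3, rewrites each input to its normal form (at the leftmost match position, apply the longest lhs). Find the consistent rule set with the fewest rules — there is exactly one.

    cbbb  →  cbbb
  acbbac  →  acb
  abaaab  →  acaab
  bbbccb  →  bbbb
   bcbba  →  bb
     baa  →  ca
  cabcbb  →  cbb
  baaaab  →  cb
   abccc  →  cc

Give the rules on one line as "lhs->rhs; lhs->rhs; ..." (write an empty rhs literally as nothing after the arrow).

aaa->; abc->; ba->c; bc->b

  | cbbb
  | acbbac => acbcc => acbc => acb
  | abaaab => acaab
  | bbbccb => bbbcb => bbbb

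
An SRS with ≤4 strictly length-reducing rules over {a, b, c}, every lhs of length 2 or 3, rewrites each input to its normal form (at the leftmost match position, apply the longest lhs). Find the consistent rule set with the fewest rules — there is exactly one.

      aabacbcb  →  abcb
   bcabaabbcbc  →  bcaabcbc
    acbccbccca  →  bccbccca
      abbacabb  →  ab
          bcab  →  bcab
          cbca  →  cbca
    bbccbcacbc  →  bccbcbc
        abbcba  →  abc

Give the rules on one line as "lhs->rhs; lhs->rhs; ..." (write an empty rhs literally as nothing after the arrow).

ac->; ba->; bb->b

  | aabacbcb => aacbcb => abcb
  | bcabaabbcbc => bcaabbcbc => bcaabcbc
  | acbccbccca => bccbccca
  | abbacabb => abacabb => acabb => abb => ab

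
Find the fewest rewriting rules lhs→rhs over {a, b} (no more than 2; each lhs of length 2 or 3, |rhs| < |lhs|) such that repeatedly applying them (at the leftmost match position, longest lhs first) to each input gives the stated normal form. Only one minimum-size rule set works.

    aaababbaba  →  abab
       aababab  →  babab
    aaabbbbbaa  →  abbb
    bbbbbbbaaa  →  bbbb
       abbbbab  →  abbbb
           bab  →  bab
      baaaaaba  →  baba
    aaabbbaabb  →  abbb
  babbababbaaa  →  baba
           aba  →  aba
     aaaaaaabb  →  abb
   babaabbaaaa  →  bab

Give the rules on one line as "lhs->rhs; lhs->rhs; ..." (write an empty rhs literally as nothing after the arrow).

aa->; bba->b

  | aaababbaba => ababbaba => ababba => abab
  | aababab => babab
  | aaabbbbbaa => abbbbbaa => abbbba => abbb
  | bbbbbbbaaa => bbbbbbaa => bbbbba => bbbb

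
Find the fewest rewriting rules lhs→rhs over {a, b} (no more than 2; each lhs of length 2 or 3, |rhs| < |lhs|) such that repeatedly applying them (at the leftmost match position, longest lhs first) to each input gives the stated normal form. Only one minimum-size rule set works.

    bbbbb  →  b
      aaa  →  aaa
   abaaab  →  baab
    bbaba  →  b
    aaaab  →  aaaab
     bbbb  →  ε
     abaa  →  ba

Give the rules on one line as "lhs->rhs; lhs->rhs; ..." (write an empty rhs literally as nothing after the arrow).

aba->b; bb->

  | bbbbb => bbb => b
  | aaa
  | abaaab => baab
  | bbaba => aba => b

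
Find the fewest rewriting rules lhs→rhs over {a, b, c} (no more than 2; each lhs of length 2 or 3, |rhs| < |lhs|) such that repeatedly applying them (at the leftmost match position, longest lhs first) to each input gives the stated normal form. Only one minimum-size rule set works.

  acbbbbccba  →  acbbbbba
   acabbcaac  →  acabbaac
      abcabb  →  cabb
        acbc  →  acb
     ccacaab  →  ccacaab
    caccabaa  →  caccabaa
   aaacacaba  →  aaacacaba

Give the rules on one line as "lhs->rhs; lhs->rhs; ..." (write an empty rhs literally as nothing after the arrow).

abc->c; bc->b

  | acbbbbccba => acbbbbcba => acbbbbba
  | acabbcaac => acabbaac
  | abcabb => cabb
  | acbc => acb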